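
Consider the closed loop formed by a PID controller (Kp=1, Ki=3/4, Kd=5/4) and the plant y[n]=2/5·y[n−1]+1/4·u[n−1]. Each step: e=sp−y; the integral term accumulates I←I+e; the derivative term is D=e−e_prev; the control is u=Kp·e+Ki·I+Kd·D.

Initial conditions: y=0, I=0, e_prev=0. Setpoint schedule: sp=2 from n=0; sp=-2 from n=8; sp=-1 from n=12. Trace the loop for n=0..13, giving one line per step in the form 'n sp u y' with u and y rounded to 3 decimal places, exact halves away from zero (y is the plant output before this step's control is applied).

0 2 6.000 0.000
1 2 0.500 1.500
2 2 5.075 0.725
3 2 2.561 1.559
4 2 4.819 1.264
5 2 3.663 1.710
6 2 4.770 1.600
7 2 4.234 1.832
8 -2 -7.227 1.792
9 -2 3.523 -1.090
10 -2 -5.366 0.445
11 -2 -0.456 -1.164
12 -1 -1.846 -0.579
13 -1 -2.340 -0.693

(exact arithmetic carried between steps; '≈' marks a value shown rounded to 6 d.p. or computed from one; I and e_prev carry over from the previous line; the table rounds u and y to 3 d.p., halves away from zero)
n=0: y=0, sp=2, e=sp−y=2; I=2, D=e−e_prev=2; u=1·2+3/4·2+5/4·2=6; next y=2/5·0+1/4·6=1.5
n=1: y=1.5, sp=2, e=sp−y=0.5; I=2.5, D=e−e_prev=-1.5; u=1·0.5+3/4·2.5+5/4·(-1.5)=0.5; next y=2/5·1.5+1/4·0.5=0.725
n=2: y=0.725, sp=2, e=sp−y=1.275; I=3.775, D=e−e_prev=0.775; u=1·1.275+3/4·3.775+5/4·0.775=5.075; next y=2/5·0.725+1/4·5.075=1.55875
n=3: y=1.55875, sp=2, e=sp−y=0.44125; I=4.21625, D=e−e_prev=-0.83375; u=1·0.44125+3/4·4.21625+5/4·(-0.83375)=2.56125; next y=2/5·1.55875+1/4·2.56125≈1.263813
n=4: y≈1.263813, sp=2, e=sp−y≈0.736188; I≈4.952438, D=e−e_prev≈0.294938; u=1·0.736188+3/4·4.952438+5/4·0.294938≈4.819188; next y=2/5·1.263813+1/4·4.819188≈1.710322
n=5: y≈1.710322, sp=2, e=sp−y≈0.289678; I≈5.242116, D=e−e_prev≈-0.446509; u=1·0.289678+3/4·5.242116+5/4·(-0.446509)≈3.663128; next y=2/5·1.710322+1/4·3.663128≈1.599911
n=6: y≈1.599911, sp=2, e=sp−y≈0.400089; I≈5.642205, D=e−e_prev≈0.110411; u=1·0.400089+3/4·5.642205+5/4·0.110411≈4.769757; next y=2/5·1.599911+1/4·4.769757≈1.832403
n=7: y≈1.832403, sp=2, e=sp−y≈0.167597; I≈5.809801, D=e−e_prev≈-0.232493; u=1·0.167597+3/4·5.809801+5/4·(-0.232493)≈4.234332; next y=2/5·1.832403+1/4·4.234332≈1.791544
n=8: y≈1.791544, sp=-2, e=sp−y≈-3.791544; I≈2.018257, D=e−e_prev≈-3.959141; u=1·(-3.791544)+3/4·2.018257+5/4·(-3.959141)≈-7.226778; next y=2/5·1.791544+1/4·(-7.226778)≈-1.090077
n=9: y≈-1.090077, sp=-2, e=sp−y≈-0.909923; I≈1.108334, D=e−e_prev≈2.881621; u=1·(-0.909923)+3/4·1.108334+5/4·2.881621≈3.523353; next y=2/5·(-1.090077)+1/4·3.523353≈0.444808
n=10: y≈0.444808, sp=-2, e=sp−y≈-2.444808; I≈-1.336474, D=e−e_prev≈-1.534884; u=1·(-2.444808)+3/4·(-1.336474)+5/4·(-1.534884)≈-5.365768; next y=2/5·0.444808+1/4·(-5.365768)≈-1.163519
n=11: y≈-1.163519, sp=-2, e=sp−y≈-0.836481; I≈-2.172955, D=e−e_prev≈1.608327; u=1·(-0.836481)+3/4·(-2.172955)+5/4·1.608327≈-0.455789; next y=2/5·(-1.163519)+1/4·(-0.455789)≈-0.579355
n=12: y≈-0.579355, sp=-1, e=sp−y≈-0.420645; I≈-2.593600, D=e−e_prev≈0.415836; u=1·(-0.420645)+3/4·(-2.593600)+5/4·0.415836≈-1.846051; next y=2/5·(-0.579355)+1/4·(-1.846051)≈-0.693255
n=13: y≈-0.693255, sp=-1, e=sp−y≈-0.306745; I≈-2.900345, D=e−e_prev≈0.113900; u=1·(-0.306745)+3/4·(-2.900345)+5/4·0.113900≈-2.339630; next y=2/5·(-0.693255)+1/4·(-2.339630)≈-0.862209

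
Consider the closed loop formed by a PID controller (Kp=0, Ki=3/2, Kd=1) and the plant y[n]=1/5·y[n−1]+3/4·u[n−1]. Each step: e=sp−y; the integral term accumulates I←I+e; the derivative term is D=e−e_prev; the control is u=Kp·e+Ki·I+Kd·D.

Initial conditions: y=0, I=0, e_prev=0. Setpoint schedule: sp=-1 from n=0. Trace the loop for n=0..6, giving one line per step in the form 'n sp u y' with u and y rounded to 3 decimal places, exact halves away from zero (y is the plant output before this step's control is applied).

0 -1 -2.500 0.000
1 -1 1.688 -1.875
2 -1 -5.789 0.891
3 -1 6.776 -4.164
4 -1 -14.565 4.250
5 -1 21.783 -10.074
6 -1 -39.921 14.322

(exact arithmetic carried between steps; '≈' marks a value shown rounded to 6 d.p. or computed from one; I and e_prev carry over from the previous line; the table rounds u and y to 3 d.p., halves away from zero)
n=0: y=0, sp=-1, e=sp−y=-1; I=-1, D=e−e_prev=-1; u=0·(-1)+3/2·(-1)+1·(-1)=-2.5; next y=1/5·0+3/4·(-2.5)=-1.875
n=1: y=-1.875, sp=-1, e=sp−y=0.875; I=-0.125, D=e−e_prev=1.875; u=0·0.875+3/2·(-0.125)+1·1.875=1.6875; next y=1/5·(-1.875)+3/4·1.6875=0.890625
n=2: y=0.890625, sp=-1, e=sp−y=-1.890625; I=-2.015625, D=e−e_prev=-2.765625; u=0·(-1.890625)+3/2·(-2.015625)+1·(-2.765625)≈-5.789063; next y=1/5·0.890625+3/4·(-5.789063)≈-4.163672
n=3: y≈-4.163672, sp=-1, e=sp−y≈3.163672; I≈1.148047, D=e−e_prev≈5.054297; u=0·3.163672+3/2·1.148047+1·5.054297≈6.776367; next y=1/5·(-4.163672)+3/4·6.776367≈4.249541
n=4: y≈4.249541, sp=-1, e=sp−y≈-5.249541; I≈-4.101494, D=e−e_prev≈-8.413213; u=0·(-5.249541)+3/2·(-4.101494)+1·(-8.413213)≈-14.565454; next y=1/5·4.249541+3/4·(-14.565454)≈-10.074182
n=5: y≈-10.074182, sp=-1, e=sp−y≈9.074182; I≈4.972688, D=e−e_prev≈14.323723; u=0·9.074182+3/2·4.972688+1·14.323723≈21.782756; next y=1/5·(-10.074182)+3/4·21.782756≈14.322230
n=6: y≈14.322230, sp=-1, e=sp−y≈-15.322230; I≈-10.349542, D=e−e_prev≈-24.396413; u=0·(-15.322230)+3/2·(-10.349542)+1·(-24.396413)≈-39.920726; next y=1/5·14.322230+3/4·(-39.920726)≈-27.076098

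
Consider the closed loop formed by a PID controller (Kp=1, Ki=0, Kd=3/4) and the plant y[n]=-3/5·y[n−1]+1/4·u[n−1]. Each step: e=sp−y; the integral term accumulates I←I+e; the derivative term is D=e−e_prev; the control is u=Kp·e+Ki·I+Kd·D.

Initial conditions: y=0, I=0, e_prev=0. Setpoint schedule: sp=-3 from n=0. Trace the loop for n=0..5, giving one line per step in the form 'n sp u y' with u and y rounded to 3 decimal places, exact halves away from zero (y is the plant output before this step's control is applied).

(exact arithmetic carried between steps; '≈' marks a value shown rounded to 6 d.p. or computed from one; I and e_prev carry over from the previous line; the table rounds u and y to 3 d.p., halves away from zero)
n=0: y=0, sp=-3, e=sp−y=-3; I=-3, D=e−e_prev=-3; u=1·(-3)+0·(-3)+3/4·(-3)=-5.25; next y=-3/5·0+1/4·(-5.25)=-1.3125
n=1: y=-1.3125, sp=-3, e=sp−y=-1.6875; I=-4.6875, D=e−e_prev=1.3125; u=1·(-1.6875)+0·(-4.6875)+3/4·1.3125=-0.703125; next y=-3/5·(-1.3125)+1/4·(-0.703125)≈0.611719
n=2: y≈0.611719, sp=-3, e=sp−y≈-3.611719; I≈-8.299219, D=e−e_prev≈-1.924219; u=1·(-3.611719)+0·(-8.299219)+3/4·(-1.924219)≈-5.054883; next y=-3/5·0.611719+1/4·(-5.054883)≈-1.630752
n=3: y≈-1.630752, sp=-3, e=sp−y≈-1.369248; I≈-9.668467, D=e−e_prev≈2.242471; u=1·(-1.369248)+0·(-9.668467)+3/4·2.242471≈0.312605; next y=-3/5·(-1.630752)+1/4·0.312605≈1.056602
n=4: y≈1.056602, sp=-3, e=sp−y≈-4.056602; I≈-13.725069, D=e−e_prev≈-2.687354; u=1·(-4.056602)+0·(-13.725069)+3/4·(-2.687354)≈-6.072118; next y=-3/5·1.056602+1/4·(-6.072118)≈-2.151991
n=5: y≈-2.151991, sp=-3, e=sp−y≈-0.848009; I≈-14.573078, D=e−e_prev≈3.208593; u=1·(-0.848009)+0·(-14.573078)+3/4·3.208593≈1.558436; next y=-3/5·(-2.151991)+1/4·1.558436≈1.680804

0 -3 -5.250 0.000
1 -3 -0.703 -1.313
2 -3 -5.055 0.612
3 -3 0.313 -1.631
4 -3 -6.072 1.057
5 -3 1.558 -2.152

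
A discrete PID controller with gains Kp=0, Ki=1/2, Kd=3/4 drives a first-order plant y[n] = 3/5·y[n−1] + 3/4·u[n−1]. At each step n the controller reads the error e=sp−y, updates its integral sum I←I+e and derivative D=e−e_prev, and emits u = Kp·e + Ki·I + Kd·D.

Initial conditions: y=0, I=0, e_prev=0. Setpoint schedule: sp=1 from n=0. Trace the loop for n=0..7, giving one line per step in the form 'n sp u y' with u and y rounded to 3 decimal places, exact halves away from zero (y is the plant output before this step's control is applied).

(exact arithmetic carried between steps; '≈' marks a value shown rounded to 6 d.p. or computed from one; I and e_prev carry over from the previous line; the table rounds u and y to 3 d.p., halves away from zero)
n=0: y=0, sp=1, e=sp−y=1; I=1, D=e−e_prev=1; u=0·1+1/2·1+3/4·1=1.25; next y=3/5·0+3/4·1.25=0.9375
n=1: y=0.9375, sp=1, e=sp−y=0.0625; I=1.0625, D=e−e_prev=-0.9375; u=0·0.0625+1/2·1.0625+3/4·(-0.9375)=-0.171875; next y=3/5·0.9375+3/4·(-0.171875)≈0.433594
n=2: y≈0.433594, sp=1, e=sp−y≈0.566406; I≈1.628906, D=e−e_prev≈0.503906; u=0·0.566406+1/2·1.628906+3/4·0.503906≈1.192383; next y=3/5·0.433594+3/4·1.192383≈1.154443
n=3: y≈1.154443, sp=1, e=sp−y≈-0.154443; I≈1.474463, D=e−e_prev≈-0.720850; u=0·(-0.154443)+1/2·1.474463+3/4·(-0.720850)≈0.196594; next y=3/5·1.154443+3/4·0.196594≈0.840112
n=4: y≈0.840112, sp=1, e=sp−y≈0.159888; I≈1.634351, D=e−e_prev≈0.314332; u=0·0.159888+1/2·1.634351+3/4·0.314332≈1.052924; next y=3/5·0.840112+3/4·1.052924≈1.293760
n=5: y≈1.293760, sp=1, e=sp−y≈-0.293760; I≈1.340591, D=e−e_prev≈-0.453649; u=0·(-0.293760)+1/2·1.340591+3/4·(-0.453649)≈0.330059; next y=3/5·1.293760+3/4·0.330059≈1.023800
n=6: y≈1.023800, sp=1, e=sp−y≈-0.023800; I≈1.316790, D=e−e_prev≈0.269960; u=0·(-0.023800)+1/2·1.316790+3/4·0.269960≈0.860865; next y=3/5·1.023800+3/4·0.860865≈1.259929
n=7: y≈1.259929, sp=1, e=sp−y≈-0.259929; I≈1.056861, D=e−e_prev≈-0.236129; u=0·(-0.259929)+1/2·1.056861+3/4·(-0.236129)≈0.351334; next y=3/5·1.259929+3/4·0.351334≈1.019458

0 1 1.250 0.000
1 1 -0.172 0.938
2 1 1.192 0.434
3 1 0.197 1.154
4 1 1.053 0.840
5 1 0.330 1.294
6 1 0.861 1.024
7 1 0.351 1.260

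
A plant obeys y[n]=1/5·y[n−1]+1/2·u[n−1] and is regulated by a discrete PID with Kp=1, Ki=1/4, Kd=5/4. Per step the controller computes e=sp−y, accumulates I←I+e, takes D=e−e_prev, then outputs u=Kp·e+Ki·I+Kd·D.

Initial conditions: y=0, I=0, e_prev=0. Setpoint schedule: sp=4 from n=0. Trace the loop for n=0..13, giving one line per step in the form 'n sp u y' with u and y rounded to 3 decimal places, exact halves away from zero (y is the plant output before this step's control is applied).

(exact arithmetic carried between steps; '≈' marks a value shown rounded to 6 d.p. or computed from one; I and e_prev carry over from the previous line; the table rounds u and y to 3 d.p., halves away from zero)
n=0: y=0, sp=4, e=sp−y=4; I=4, D=e−e_prev=4; u=1·4+1/4·4+5/4·4=10; next y=1/5·0+1/2·10=5
n=1: y=5, sp=4, e=sp−y=-1; I=3, D=e−e_prev=-5; u=1·(-1)+1/4·3+5/4·(-5)=-6.5; next y=1/5·5+1/2·(-6.5)=-2.25
n=2: y=-2.25, sp=4, e=sp−y=6.25; I=9.25, D=e−e_prev=7.25; u=1·6.25+1/4·9.25+5/4·7.25=17.625; next y=1/5·(-2.25)+1/2·17.625=8.3625
n=3: y=8.3625, sp=4, e=sp−y=-4.3625; I=4.8875, D=e−e_prev=-10.6125; u=1·(-4.3625)+1/4·4.8875+5/4·(-10.6125)=-16.40625; next y=1/5·8.3625+1/2·(-16.40625)=-6.530625
n=4: y=-6.530625, sp=4, e=sp−y=10.530625; I=15.418125, D=e−e_prev=14.893125; u=1·10.530625+1/4·15.418125+5/4·14.893125≈33.001563; next y=1/5·(-6.530625)+1/2·33.001563≈15.194656
n=5: y≈15.194656, sp=4, e=sp−y≈-11.194656; I≈4.223469, D=e−e_prev≈-21.725281; u=1·(-11.194656)+1/4·4.223469+5/4·(-21.725281)≈-37.295391; next y=1/5·15.194656+1/2·(-37.295391)≈-15.608764
n=6: y≈-15.608764, sp=4, e=sp−y≈19.608764; I≈23.832233, D=e−e_prev≈30.803420; u=1·19.608764+1/4·23.832233+5/4·30.803420≈64.071098; next y=1/5·(-15.608764)+1/2·64.071098≈28.913796
n=7: y≈28.913796, sp=4, e=sp−y≈-24.913796; I≈-1.081563, D=e−e_prev≈-44.522560; u=1·(-24.913796)+1/4·(-1.081563)+5/4·(-44.522560)≈-80.837387; next y=1/5·28.913796+1/2·(-80.837387)≈-34.635934
n=8: y≈-34.635934, sp=4, e=sp−y≈38.635934; I≈37.554371, D=e−e_prev≈63.549730; u=1·38.635934+1/4·37.554371+5/4·63.549730≈127.461690; next y=1/5·(-34.635934)+1/2·127.461690≈56.803658
n=9: y≈56.803658, sp=4, e=sp−y≈-52.803658; I≈-15.249287, D=e−e_prev≈-91.439592; u=1·(-52.803658)+1/4·(-15.249287)+5/4·(-91.439592)≈-170.915470; next y=1/5·56.803658+1/2·(-170.915470)≈-74.097004
n=10: y≈-74.097004, sp=4, e=sp−y≈78.097004; I≈62.847716, D=e−e_prev≈130.900662; u=1·78.097004+1/4·62.847716+5/4·130.900662≈257.434760; next y=1/5·(-74.097004)+1/2·257.434760≈113.897979
n=11: y≈113.897979, sp=4, e=sp−y≈-109.897979; I≈-47.050263, D=e−e_prev≈-187.994983; u=1·(-109.897979)+1/4·(-47.050263)+5/4·(-187.994983)≈-356.654273; next y=1/5·113.897979+1/2·(-356.654273)≈-155.547541
n=12: y≈-155.547541, sp=4, e=sp−y≈159.547541; I≈112.497278, D=e−e_prev≈269.445520; u=1·159.547541+1/4·112.497278+5/4·269.445520≈524.478760; next y=1/5·(-155.547541)+1/2·524.478760≈231.129872
n=13: y≈231.129872, sp=4, e=sp−y≈-227.129872; I≈-114.632594, D=e−e_prev≈-386.677413; u=1·(-227.129872)+1/4·(-114.632594)+5/4·(-386.677413)≈-739.134786; next y=1/5·231.129872+1/2·(-739.134786)≈-323.341419

0 4 10.000 0.000
1 4 -6.500 5.000
2 4 17.625 -2.250
3 4 -16.406 8.363
4 4 33.002 -6.531
5 4 -37.295 15.195
6 4 64.071 -15.609
7 4 -80.837 28.914
8 4 127.462 -34.636
9 4 -170.915 56.804
10 4 257.435 -74.097
11 4 -356.654 113.898
12 4 524.479 -155.548
13 4 -739.135 231.130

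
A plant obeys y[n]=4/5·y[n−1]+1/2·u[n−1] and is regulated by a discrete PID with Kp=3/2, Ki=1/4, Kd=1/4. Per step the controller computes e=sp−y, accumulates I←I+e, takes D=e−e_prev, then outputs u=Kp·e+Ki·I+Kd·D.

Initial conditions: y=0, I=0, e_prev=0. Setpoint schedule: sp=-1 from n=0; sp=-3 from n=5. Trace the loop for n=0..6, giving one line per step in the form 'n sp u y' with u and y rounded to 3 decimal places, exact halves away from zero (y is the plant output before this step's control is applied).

(exact arithmetic carried between steps; '≈' marks a value shown rounded to 6 d.p. or computed from one; I and e_prev carry over from the previous line; the table rounds u and y to 3 d.p., halves away from zero)
n=0: y=0, sp=-1, e=sp−y=-1; I=-1, D=e−e_prev=-1; u=3/2·(-1)+1/4·(-1)+1/4·(-1)=-2; next y=4/5·0+1/2·(-2)=-1
n=1: y=-1, sp=-1, e=sp−y=0; I=-1, D=e−e_prev=1; u=3/2·0+1/4·(-1)+1/4·1=0; next y=4/5·(-1)+1/2·0=-0.8
n=2: y=-0.8, sp=-1, e=sp−y=-0.2; I=-1.2, D=e−e_prev=-0.2; u=3/2·(-0.2)+1/4·(-1.2)+1/4·(-0.2)=-0.65; next y=4/5·(-0.8)+1/2·(-0.65)=-0.965
n=3: y=-0.965, sp=-1, e=sp−y=-0.035; I=-1.235, D=e−e_prev=0.165; u=3/2·(-0.035)+1/4·(-1.235)+1/4·0.165=-0.32; next y=4/5·(-0.965)+1/2·(-0.32)=-0.932
n=4: y=-0.932, sp=-1, e=sp−y=-0.068; I=-1.303, D=e−e_prev=-0.033; u=3/2·(-0.068)+1/4·(-1.303)+1/4·(-0.033)=-0.436; next y=4/5·(-0.932)+1/2·(-0.436)=-0.9636
n=5: y=-0.9636, sp=-3, e=sp−y=-2.0364; I=-3.3394, D=e−e_prev=-1.9684; u=3/2·(-2.0364)+1/4·(-3.3394)+1/4·(-1.9684)=-4.38155; next y=4/5·(-0.9636)+1/2·(-4.38155)=-2.961655
n=6: y=-2.961655, sp=-3, e=sp−y=-0.038345; I=-3.377745, D=e−e_prev=1.998055; u=3/2·(-0.038345)+1/4·(-3.377745)+1/4·1.998055=-0.40244; next y=4/5·(-2.961655)+1/2·(-0.40244)=-2.570544

0 -1 -2.000 0.000
1 -1 0.000 -1.000
2 -1 -0.650 -0.800
3 -1 -0.320 -0.965
4 -1 -0.436 -0.932
5 -3 -4.382 -0.964
6 -3 -0.402 -2.962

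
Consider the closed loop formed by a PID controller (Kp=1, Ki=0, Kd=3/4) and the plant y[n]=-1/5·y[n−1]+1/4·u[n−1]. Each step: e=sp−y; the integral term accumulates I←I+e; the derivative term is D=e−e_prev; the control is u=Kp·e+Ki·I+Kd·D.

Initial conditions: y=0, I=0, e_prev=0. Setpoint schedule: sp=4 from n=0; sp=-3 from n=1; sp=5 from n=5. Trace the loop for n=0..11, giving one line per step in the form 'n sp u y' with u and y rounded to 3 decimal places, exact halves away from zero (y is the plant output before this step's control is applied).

(exact arithmetic carried between steps; '≈' marks a value shown rounded to 6 d.p. or computed from one; I and e_prev carry over from the previous line; the table rounds u and y to 3 d.p., halves away from zero)
n=0: y=0, sp=4, e=sp−y=4; I=4, D=e−e_prev=4; u=1·4+0·4+3/4·4=7; next y=-1/5·0+1/4·7=1.75
n=1: y=1.75, sp=-3, e=sp−y=-4.75; I=-0.75, D=e−e_prev=-8.75; u=1·(-4.75)+0·(-0.75)+3/4·(-8.75)=-11.3125; next y=-1/5·1.75+1/4·(-11.3125)=-3.178125
n=2: y=-3.178125, sp=-3, e=sp−y=0.178125; I=-0.571875, D=e−e_prev=4.928125; u=1·0.178125+0·(-0.571875)+3/4·4.928125≈3.874219; next y=-1/5·(-3.178125)+1/4·3.874219≈1.604180
n=3: y≈1.604180, sp=-3, e=sp−y≈-4.604180; I≈-5.176055, D=e−e_prev≈-4.782305; u=1·(-4.604180)+0·(-5.176055)+3/4·(-4.782305)≈-8.190908; next y=-1/5·1.604180+1/4·(-8.190908)≈-2.368563
n=4: y≈-2.368563, sp=-3, e=sp−y≈-0.631437; I≈-5.807492, D=e−e_prev≈3.972743; u=1·(-0.631437)+0·(-5.807492)+3/4·3.972743≈2.348120; next y=-1/5·(-2.368563)+1/4·2.348120≈1.060743
n=5: y≈1.060743, sp=5, e=sp−y≈3.939257; I≈-1.868234, D=e−e_prev≈4.570694; u=1·3.939257+0·(-1.868234)+3/4·4.570694≈7.367278; next y=-1/5·1.060743+1/4·7.367278≈1.629671
n=6: y≈1.629671, sp=5, e=sp−y≈3.370329; I≈1.502095, D=e−e_prev≈-0.568928; u=1·3.370329+0·1.502095+3/4·(-0.568928)≈2.943633; next y=-1/5·1.629671+1/4·2.943633≈0.409974
n=7: y≈0.409974, sp=5, e=sp−y≈4.590026; I≈6.092121, D=e−e_prev≈1.219697; u=1·4.590026+0·6.092121+3/4·1.219697≈5.504799; next y=-1/5·0.409974+1/4·5.504799≈1.294205
n=8: y≈1.294205, sp=5, e=sp−y≈3.705795; I≈9.797916, D=e−e_prev≈-0.884231; u=1·3.705795+0·9.797916+3/4·(-0.884231)≈3.042622; next y=-1/5·1.294205+1/4·3.042622≈0.501814
n=9: y≈0.501814, sp=5, e=sp−y≈4.498186; I≈14.296101, D=e−e_prev≈0.792390; u=1·4.498186+0·14.296101+3/4·0.792390≈5.092478; next y=-1/5·0.501814+1/4·5.092478≈1.172757
n=10: y≈1.172757, sp=5, e=sp−y≈3.827243; I≈18.123345, D=e−e_prev≈-0.670942; u=1·3.827243+0·18.123345+3/4·(-0.670942)≈3.324037; next y=-1/5·1.172757+1/4·3.324037≈0.596458
n=11: y≈0.596458, sp=5, e=sp−y≈4.403542; I≈22.526887, D=e−e_prev≈0.576299; u=1·4.403542+0·22.526887+3/4·0.576299≈4.835766; next y=-1/5·0.596458+1/4·4.835766≈1.089650

0 4 7.000 0.000
1 -3 -11.313 1.750
2 -3 3.874 -3.178
3 -3 -8.191 1.604
4 -3 2.348 -2.369
5 5 7.367 1.061
6 5 2.944 1.630
7 5 5.505 0.410
8 5 3.043 1.294
9 5 5.092 0.502
10 5 3.324 1.173
11 5 4.836 0.596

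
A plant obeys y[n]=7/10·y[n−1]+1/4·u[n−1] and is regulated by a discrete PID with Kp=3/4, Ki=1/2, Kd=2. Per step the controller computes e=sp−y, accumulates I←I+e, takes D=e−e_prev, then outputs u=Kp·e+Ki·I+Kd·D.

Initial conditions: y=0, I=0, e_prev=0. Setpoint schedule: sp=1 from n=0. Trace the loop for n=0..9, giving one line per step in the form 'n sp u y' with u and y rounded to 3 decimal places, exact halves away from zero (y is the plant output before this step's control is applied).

(exact arithmetic carried between steps; '≈' marks a value shown rounded to 6 d.p. or computed from one; I and e_prev carry over from the previous line; the table rounds u and y to 3 d.p., halves away from zero)
n=0: y=0, sp=1, e=sp−y=1; I=1, D=e−e_prev=1; u=3/4·1+1/2·1+2·1=3.25; next y=7/10·0+1/4·3.25=0.8125
n=1: y=0.8125, sp=1, e=sp−y=0.1875; I=1.1875, D=e−e_prev=-0.8125; u=3/4·0.1875+1/2·1.1875+2·(-0.8125)=-0.890625; next y=7/10·0.8125+1/4·(-0.890625)≈0.346094
n=2: y≈0.346094, sp=1, e=sp−y≈0.653906; I≈1.841406, D=e−e_prev≈0.466406; u=3/4·0.653906+1/2·1.841406+2·0.466406≈2.343945; next y=7/10·0.346094+1/4·2.343945≈0.828252
n=3: y≈0.828252, sp=1, e=sp−y≈0.171748; I≈2.013154, D=e−e_prev≈-0.482158; u=3/4·0.171748+1/2·2.013154+2·(-0.482158)≈0.171072; next y=7/10·0.828252+1/4·0.171072≈0.622544
n=4: y≈0.622544, sp=1, e=sp−y≈0.377456; I≈2.390610, D=e−e_prev≈0.205708; u=3/4·0.377456+1/2·2.390610+2·0.205708≈1.889812; next y=7/10·0.622544+1/4·1.889812≈0.908234
n=5: y≈0.908234, sp=1, e=sp−y≈0.091766; I≈2.482376, D=e−e_prev≈-0.285690; u=3/4·0.091766+1/2·2.482376+2·(-0.285690)≈0.738633; next y=7/10·0.908234+1/4·0.738633≈0.820422
n=6: y≈0.820422, sp=1, e=sp−y≈0.179578; I≈2.661954, D=e−e_prev≈0.087812; u=3/4·0.179578+1/2·2.661954+2·0.087812≈1.641284; next y=7/10·0.820422+1/4·1.641284≈0.984617
n=7: y≈0.984617, sp=1, e=sp−y≈0.015383; I≈2.677337, D=e−e_prev≈-0.164194; u=3/4·0.015383+1/2·2.677337+2·(-0.164194)≈1.021817; next y=7/10·0.984617+1/4·1.021817≈0.944686
n=8: y≈0.944686, sp=1, e=sp−y≈0.055314; I≈2.732651, D=e−e_prev≈0.039931; u=3/4·0.055314+1/2·2.732651+2·0.039931≈1.487673; next y=7/10·0.944686+1/4·1.487673≈1.033198
n=9: y≈1.033198, sp=1, e=sp−y≈-0.033198; I≈2.699453, D=e−e_prev≈-0.088512; u=3/4·(-0.033198)+1/2·2.699453+2·(-0.088512)≈1.147803; next y=7/10·1.033198+1/4·1.147803≈1.010190

0 1 3.250 0.000
1 1 -0.891 0.813
2 1 2.344 0.346
3 1 0.171 0.828
4 1 1.890 0.623
5 1 0.739 0.908
6 1 1.641 0.820
7 1 1.022 0.985
8 1 1.488 0.945
9 1 1.148 1.033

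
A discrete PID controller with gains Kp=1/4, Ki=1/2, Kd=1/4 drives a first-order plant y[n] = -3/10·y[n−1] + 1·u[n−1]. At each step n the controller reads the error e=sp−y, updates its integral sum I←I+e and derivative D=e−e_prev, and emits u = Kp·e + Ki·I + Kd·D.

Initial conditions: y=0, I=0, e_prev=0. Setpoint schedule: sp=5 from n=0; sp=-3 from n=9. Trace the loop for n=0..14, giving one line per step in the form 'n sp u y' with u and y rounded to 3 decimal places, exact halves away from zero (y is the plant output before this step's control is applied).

(exact arithmetic carried between steps; '≈' marks a value shown rounded to 6 d.p. or computed from one; I and e_prev carry over from the previous line; the table rounds u and y to 3 d.p., halves away from zero)
n=0: y=0, sp=5, e=sp−y=5; I=5, D=e−e_prev=5; u=1/4·5+1/2·5+1/4·5=5; next y=-3/10·0+1·5=5
n=1: y=5, sp=5, e=sp−y=0; I=5, D=e−e_prev=-5; u=1/4·0+1/2·5+1/4·(-5)=1.25; next y=-3/10·5+1·1.25=-0.25
n=2: y=-0.25, sp=5, e=sp−y=5.25; I=10.25, D=e−e_prev=5.25; u=1/4·5.25+1/2·10.25+1/4·5.25=7.75; next y=-3/10·(-0.25)+1·7.75=7.825
n=3: y=7.825, sp=5, e=sp−y=-2.825; I=7.425, D=e−e_prev=-8.075; u=1/4·(-2.825)+1/2·7.425+1/4·(-8.075)=0.9875; next y=-3/10·7.825+1·0.9875=-1.36
n=4: y=-1.36, sp=5, e=sp−y=6.36; I=13.785, D=e−e_prev=9.185; u=1/4·6.36+1/2·13.785+1/4·9.185=10.77875; next y=-3/10·(-1.36)+1·10.77875=11.18675
n=5: y=11.18675, sp=5, e=sp−y=-6.18675; I=7.59825, D=e−e_prev=-12.54675; u=1/4·(-6.18675)+1/2·7.59825+1/4·(-12.54675)=-0.88425; next y=-3/10·11.18675+1·(-0.88425)=-4.240275
n=6: y=-4.240275, sp=5, e=sp−y=9.240275; I=16.838525, D=e−e_prev=15.427025; u=1/4·9.240275+1/2·16.838525+1/4·15.427025≈14.586088; next y=-3/10·(-4.240275)+1·14.586088≈15.85817
n=7: y=15.85817, sp=5, e=sp−y=-10.85817; I=5.980355, D=e−e_prev=-20.098445; u=1/4·(-10.85817)+1/2·5.980355+1/4·(-20.098445)≈-4.748976; next y=-3/10·15.85817+1·(-4.748976)≈-9.506427
n=8: y≈-9.506427, sp=5, e=sp−y≈14.506427; I≈20.486782, D=e−e_prev≈25.364597; u=1/4·14.506427+1/2·20.486782+1/4·25.364597≈20.211147; next y=-3/10·(-9.506427)+1·20.211147≈23.063075
n=9: y≈23.063075, sp=-3, e=sp−y≈-26.063075; I≈-5.576293, D=e−e_prev≈-40.569503; u=1/4·(-26.063075)+1/2·(-5.576293)+1/4·(-40.569503)≈-19.446291; next y=-3/10·23.063075+1·(-19.446291)≈-26.365214
n=10: y≈-26.365214, sp=-3, e=sp−y≈23.365214; I≈17.788921, D=e−e_prev≈49.428289; u=1/4·23.365214+1/2·17.788921+1/4·49.428289≈27.092836; next y=-3/10·(-26.365214)+1·27.092836≈35.002400
n=11: y≈35.002400, sp=-3, e=sp−y≈-38.002400; I≈-20.213480, D=e−e_prev≈-61.367614; u=1/4·(-38.002400)+1/2·(-20.213480)+1/4·(-61.367614)≈-34.949243; next y=-3/10·35.002400+1·(-34.949243)≈-45.449963
n=12: y≈-45.449963, sp=-3, e=sp−y≈42.449963; I≈22.236484, D=e−e_prev≈80.452363; u=1/4·42.449963+1/2·22.236484+1/4·80.452363≈41.843824; next y=-3/10·(-45.449963)+1·41.843824≈55.478813
n=13: y≈55.478813, sp=-3, e=sp−y≈-58.478813; I≈-36.242329, D=e−e_prev≈-100.928776; u=1/4·(-58.478813)+1/2·(-36.242329)+1/4·(-100.928776)≈-57.973062; next y=-3/10·55.478813+1·(-57.973062)≈-74.616705
n=14: y≈-74.616705, sp=-3, e=sp−y≈71.616705; I≈35.374376, D=e−e_prev≈130.095518; u=1/4·71.616705+1/2·35.374376+1/4·130.095518≈68.115244; next y=-3/10·(-74.616705)+1·68.115244≈90.500256

0 5 5.000 0.000
1 5 1.250 5.000
2 5 7.750 -0.250
3 5 0.988 7.825
4 5 10.779 -1.360
5 5 -0.884 11.187
6 5 14.586 -4.240
7 5 -4.749 15.858
8 5 20.211 -9.506
9 -3 -19.446 23.063
10 -3 27.093 -26.365
11 -3 -34.949 35.002
12 -3 41.844 -45.450
13 -3 -57.973 55.479
14 -3 68.115 -74.617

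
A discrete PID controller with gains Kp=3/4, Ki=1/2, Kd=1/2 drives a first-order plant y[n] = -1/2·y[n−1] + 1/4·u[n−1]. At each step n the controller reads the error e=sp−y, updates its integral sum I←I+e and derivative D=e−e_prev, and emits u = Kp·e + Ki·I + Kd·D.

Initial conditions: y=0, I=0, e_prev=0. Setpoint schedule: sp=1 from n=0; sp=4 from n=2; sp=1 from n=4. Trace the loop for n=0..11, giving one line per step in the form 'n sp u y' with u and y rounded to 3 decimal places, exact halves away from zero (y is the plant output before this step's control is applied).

(exact arithmetic carried between steps; '≈' marks a value shown rounded to 6 d.p. or computed from one; I and e_prev carry over from the previous line; the table rounds u and y to 3 d.p., halves away from zero)
n=0: y=0, sp=1, e=sp−y=1; I=1, D=e−e_prev=1; u=3/4·1+1/2·1+1/2·1=1.75; next y=-1/2·0+1/4·1.75=0.4375
n=1: y=0.4375, sp=1, e=sp−y=0.5625; I=1.5625, D=e−e_prev=-0.4375; u=3/4·0.5625+1/2·1.5625+1/2·(-0.4375)=0.984375; next y=-1/2·0.4375+1/4·0.984375≈0.027344
n=2: y≈0.027344, sp=4, e=sp−y≈3.972656; I≈5.535156, D=e−e_prev≈3.410156; u=3/4·3.972656+1/2·5.535156+1/2·3.410156≈7.452148; next y=-1/2·0.027344+1/4·7.452148≈1.849365
n=3: y≈1.849365, sp=4, e=sp−y≈2.150635; I≈7.685791, D=e−e_prev≈-1.822021; u=3/4·2.150635+1/2·7.685791+1/2·(-1.822021)≈4.544861; next y=-1/2·1.849365+1/4·4.544861≈0.211533
n=4: y≈0.211533, sp=1, e=sp−y≈0.788467; I≈8.474258, D=e−e_prev≈-1.362167; u=3/4·0.788467+1/2·8.474258+1/2·(-1.362167)≈4.147396; next y=-1/2·0.211533+1/4·4.147396≈0.931083
n=5: y≈0.931083, sp=1, e=sp−y≈0.068917; I≈8.543176, D=e−e_prev≈-0.719550; u=3/4·0.068917+1/2·8.543176+1/2·(-0.719550)≈3.963501; next y=-1/2·0.931083+1/4·3.963501≈0.525334
n=6: y≈0.525334, sp=1, e=sp−y≈0.474666; I≈9.017842, D=e−e_prev≈0.405749; u=3/4·0.474666+1/2·9.017842+1/2·0.405749≈5.067795; next y=-1/2·0.525334+1/4·5.067795≈1.004282
n=7: y≈1.004282, sp=1, e=sp−y≈-0.004282; I≈9.013560, D=e−e_prev≈-0.478948; u=3/4·(-0.004282)+1/2·9.013560+1/2·(-0.478948)≈4.264095; next y=-1/2·1.004282+1/4·4.264095≈0.563883
n=8: y≈0.563883, sp=1, e=sp−y≈0.436117; I≈9.449677, D=e−e_prev≈0.440399; u=3/4·0.436117+1/2·9.449677+1/2·0.440399≈5.272126; next y=-1/2·0.563883+1/4·5.272126≈1.036090
n=9: y≈1.036090, sp=1, e=sp−y≈-0.036090; I≈9.413587, D=e−e_prev≈-0.472207; u=3/4·(-0.036090)+1/2·9.413587+1/2·(-0.472207)≈4.443622; next y=-1/2·1.036090+1/4·4.443622≈0.592860
n=10: y≈0.592860, sp=1, e=sp−y≈0.407140; I≈9.820727, D=e−e_prev≈0.443230; u=3/4·0.407140+1/2·9.820727+1/2·0.443230≈5.437333; next y=-1/2·0.592860+1/4·5.437333≈1.062903
n=11: y≈1.062903, sp=1, e=sp−y≈-0.062903; I≈9.757824, D=e−e_prev≈-0.470043; u=3/4·(-0.062903)+1/2·9.757824+1/2·(-0.470043)≈4.596713; next y=-1/2·1.062903+1/4·4.596713≈0.617727

0 1 1.750 0.000
1 1 0.984 0.438
2 4 7.452 0.027
3 4 4.545 1.849
4 1 4.147 0.212
5 1 3.964 0.931
6 1 5.068 0.525
7 1 4.264 1.004
8 1 5.272 0.564
9 1 4.444 1.036
10 1 5.437 0.593
11 1 4.597 1.063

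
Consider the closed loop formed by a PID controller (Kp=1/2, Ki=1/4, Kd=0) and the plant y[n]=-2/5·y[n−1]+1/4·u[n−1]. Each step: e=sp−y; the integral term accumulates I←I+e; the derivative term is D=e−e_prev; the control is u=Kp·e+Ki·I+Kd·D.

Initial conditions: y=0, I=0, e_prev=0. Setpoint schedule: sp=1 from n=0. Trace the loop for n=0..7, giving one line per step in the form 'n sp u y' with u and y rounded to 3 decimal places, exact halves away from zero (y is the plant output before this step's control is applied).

0 1 0.750 0.000
1 1 0.859 0.188
2 1 1.098 0.140
3 1 1.254 0.219
4 1 1.444 0.226
5 1 1.604 0.271
6 1 1.770 0.293
7 1 1.922 0.325

(exact arithmetic carried between steps; '≈' marks a value shown rounded to 6 d.p. or computed from one; I and e_prev carry over from the previous line; the table rounds u and y to 3 d.p., halves away from zero)
n=0: y=0, sp=1, e=sp−y=1; I=1, D=e−e_prev=1; u=1/2·1+1/4·1+0·1=0.75; next y=-2/5·0+1/4·0.75=0.1875
n=1: y=0.1875, sp=1, e=sp−y=0.8125; I=1.8125, D=e−e_prev=-0.1875; u=1/2·0.8125+1/4·1.8125+0·(-0.1875)=0.859375; next y=-2/5·0.1875+1/4·0.859375≈0.139844
n=2: y≈0.139844, sp=1, e=sp−y≈0.860156; I≈2.672656, D=e−e_prev≈0.047656; u=1/2·0.860156+1/4·2.672656+0·0.047656≈1.098242; next y=-2/5·0.139844+1/4·1.098242≈0.218623
n=3: y≈0.218623, sp=1, e=sp−y≈0.781377; I≈3.454033, D=e−e_prev≈-0.078779; u=1/2·0.781377+1/4·3.454033+0·(-0.078779)≈1.254197; next y=-2/5·0.218623+1/4·1.254197≈0.226100
n=4: y≈0.226100, sp=1, e=sp−y≈0.773900; I≈4.227933, D=e−e_prev≈-0.007477; u=1/2·0.773900+1/4·4.227933+0·(-0.007477)≈1.443933; next y=-2/5·0.226100+1/4·1.443933≈0.270543
n=5: y≈0.270543, sp=1, e=sp−y≈0.729457; I≈4.957390, D=e−e_prev≈-0.044443; u=1/2·0.729457+1/4·4.957390+0·(-0.044443)≈1.604076; next y=-2/5·0.270543+1/4·1.604076≈0.292802
n=6: y≈0.292802, sp=1, e=sp−y≈0.707198; I≈5.664588, D=e−e_prev≈-0.022258; u=1/2·0.707198+1/4·5.664588+0·(-0.022258)≈1.769746; next y=-2/5·0.292802+1/4·1.769746≈0.325316
n=7: y≈0.325316, sp=1, e=sp−y≈0.674684; I≈6.339272, D=e−e_prev≈-0.032514; u=1/2·0.674684+1/4·6.339272+0·(-0.032514)≈1.922160; next y=-2/5·0.325316+1/4·1.922160≈0.350414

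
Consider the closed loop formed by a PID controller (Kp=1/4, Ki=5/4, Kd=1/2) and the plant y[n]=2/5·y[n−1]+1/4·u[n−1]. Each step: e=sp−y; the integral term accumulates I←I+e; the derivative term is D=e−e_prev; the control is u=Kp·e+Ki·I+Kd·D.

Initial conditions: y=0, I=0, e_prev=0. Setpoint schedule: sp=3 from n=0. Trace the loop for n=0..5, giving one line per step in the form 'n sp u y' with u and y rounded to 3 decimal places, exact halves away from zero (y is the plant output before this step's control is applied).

(exact arithmetic carried between steps; '≈' marks a value shown rounded to 6 d.p. or computed from one; I and e_prev carry over from the previous line; the table rounds u and y to 3 d.p., halves away from zero)
n=0: y=0, sp=3, e=sp−y=3; I=3, D=e−e_prev=3; u=1/4·3+5/4·3+1/2·3=6; next y=2/5·0+1/4·6=1.5
n=1: y=1.5, sp=3, e=sp−y=1.5; I=4.5, D=e−e_prev=-1.5; u=1/4·1.5+5/4·4.5+1/2·(-1.5)=5.25; next y=2/5·1.5+1/4·5.25=1.9125
n=2: y=1.9125, sp=3, e=sp−y=1.0875; I=5.5875, D=e−e_prev=-0.4125; u=1/4·1.0875+5/4·5.5875+1/2·(-0.4125)=7.05; next y=2/5·1.9125+1/4·7.05=2.5275
n=3: y=2.5275, sp=3, e=sp−y=0.4725; I=6.06, D=e−e_prev=-0.615; u=1/4·0.4725+5/4·6.06+1/2·(-0.615)=7.385625; next y=2/5·2.5275+1/4·7.385625≈2.857406
n=4: y≈2.857406, sp=3, e=sp−y≈0.142594; I≈6.202594, D=e−e_prev≈-0.329906; u=1/4·0.142594+5/4·6.202594+1/2·(-0.329906)≈7.623938; next y=2/5·2.857406+1/4·7.623938≈3.048947
n=5: y≈3.048947, sp=3, e=sp−y≈-0.048947; I≈6.153647, D=e−e_prev≈-0.191541; u=1/4·(-0.048947)+5/4·6.153647+1/2·(-0.191541)≈7.584052; next y=2/5·3.048947+1/4·7.584052≈3.115592

0 3 6.000 0.000
1 3 5.250 1.500
2 3 7.050 1.913
3 3 7.386 2.528
4 3 7.624 2.857
5 3 7.584 3.049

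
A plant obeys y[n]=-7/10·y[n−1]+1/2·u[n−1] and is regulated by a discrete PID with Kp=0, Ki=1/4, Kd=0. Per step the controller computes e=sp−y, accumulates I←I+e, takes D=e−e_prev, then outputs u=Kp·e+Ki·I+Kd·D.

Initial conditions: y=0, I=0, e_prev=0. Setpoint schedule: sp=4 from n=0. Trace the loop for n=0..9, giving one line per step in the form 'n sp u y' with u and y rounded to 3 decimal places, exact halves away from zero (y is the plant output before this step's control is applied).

(exact arithmetic carried between steps; '≈' marks a value shown rounded to 6 d.p. or computed from one; I and e_prev carry over from the previous line; the table rounds u and y to 3 d.p., halves away from zero)
n=0: y=0, sp=4, e=sp−y=4; I=4, D=e−e_prev=4; u=0·4+1/4·4+0·4=1; next y=-7/10·0+1/2·1=0.5
n=1: y=0.5, sp=4, e=sp−y=3.5; I=7.5, D=e−e_prev=-0.5; u=0·3.5+1/4·7.5+0·(-0.5)=1.875; next y=-7/10·0.5+1/2·1.875=0.5875
n=2: y=0.5875, sp=4, e=sp−y=3.4125; I=10.9125, D=e−e_prev=-0.0875; u=0·3.4125+1/4·10.9125+0·(-0.0875)=2.728125; next y=-7/10·0.5875+1/2·2.728125≈0.952813
n=3: y≈0.952813, sp=4, e=sp−y≈3.047188; I≈13.959688, D=e−e_prev≈-0.365313; u=0·3.047188+1/4·13.959688+0·(-0.365313)≈3.489922; next y=-7/10·0.952813+1/2·3.489922≈1.077992
n=4: y≈1.077992, sp=4, e=sp−y≈2.922008; I≈16.881695, D=e−e_prev≈-0.125180; u=0·2.922008+1/4·16.881695+0·(-0.125180)≈4.220424; next y=-7/10·1.077992+1/2·4.220424≈1.355617
n=5: y≈1.355617, sp=4, e=sp−y≈2.644383; I≈19.526078, D=e−e_prev≈-0.277625; u=0·2.644383+1/4·19.526078+0·(-0.277625)≈4.881519; next y=-7/10·1.355617+1/2·4.881519≈1.491828
n=6: y≈1.491828, sp=4, e=sp−y≈2.508172; I≈22.034250, D=e−e_prev≈-0.136210; u=0·2.508172+1/4·22.034250+0·(-0.136210)≈5.508563; next y=-7/10·1.491828+1/2·5.508563≈1.710002
n=7: y≈1.710002, sp=4, e=sp−y≈2.289998; I≈24.324248, D=e−e_prev≈-0.218174; u=0·2.289998+1/4·24.324248+0·(-0.218174)≈6.081062; next y=-7/10·1.710002+1/2·6.081062≈1.843530
n=8: y≈1.843530, sp=4, e=sp−y≈2.156470; I≈26.480719, D=e−e_prev≈-0.133528; u=0·2.156470+1/4·26.480719+0·(-0.133528)≈6.620180; next y=-7/10·1.843530+1/2·6.620180≈2.019619
n=9: y≈2.019619, sp=4, e=sp−y≈1.980381; I≈28.461100, D=e−e_prev≈-0.176089; u=0·1.980381+1/4·28.461100+0·(-0.176089)≈7.115275; next y=-7/10·2.019619+1/2·7.115275≈2.143904

0 4 1.000 0.000
1 4 1.875 0.500
2 4 2.728 0.588
3 4 3.490 0.953
4 4 4.220 1.078
5 4 4.882 1.356
6 4 5.509 1.492
7 4 6.081 1.710
8 4 6.620 1.844
9 4 7.115 2.020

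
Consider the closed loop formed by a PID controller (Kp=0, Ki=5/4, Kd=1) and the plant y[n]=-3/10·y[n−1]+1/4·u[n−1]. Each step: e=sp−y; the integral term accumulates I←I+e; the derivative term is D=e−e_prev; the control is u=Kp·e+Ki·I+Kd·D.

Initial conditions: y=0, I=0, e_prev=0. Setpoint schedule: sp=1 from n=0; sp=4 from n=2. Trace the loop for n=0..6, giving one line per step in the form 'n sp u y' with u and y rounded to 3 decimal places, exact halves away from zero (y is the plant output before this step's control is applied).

(exact arithmetic carried between steps; '≈' marks a value shown rounded to 6 d.p. or computed from one; I and e_prev carry over from the previous line; the table rounds u and y to 3 d.p., halves away from zero)
n=0: y=0, sp=1, e=sp−y=1; I=1, D=e−e_prev=1; u=0·1+5/4·1+1·1=2.25; next y=-3/10·0+1/4·2.25=0.5625
n=1: y=0.5625, sp=1, e=sp−y=0.4375; I=1.4375, D=e−e_prev=-0.5625; u=0·0.4375+5/4·1.4375+1·(-0.5625)=1.234375; next y=-3/10·0.5625+1/4·1.234375≈0.139844
n=2: y≈0.139844, sp=4, e=sp−y≈3.860156; I≈5.297656, D=e−e_prev≈3.422656; u=0·3.860156+5/4·5.297656+1·3.422656≈10.044727; next y=-3/10·0.139844+1/4·10.044727≈2.469229
n=3: y≈2.469229, sp=4, e=sp−y≈1.530771; I≈6.828428, D=e−e_prev≈-2.329385; u=0·1.530771+5/4·6.828428+1·(-2.329385)≈6.206150; next y=-3/10·2.469229+1/4·6.206150≈0.810769
n=4: y≈0.810769, sp=4, e=sp−y≈3.189231; I≈10.017659, D=e−e_prev≈1.658460; u=0·3.189231+5/4·10.017659+1·1.658460≈14.180533; next y=-3/10·0.810769+1/4·14.180533≈3.301903
n=5: y≈3.301903, sp=4, e=sp−y≈0.698097; I≈10.715756, D=e−e_prev≈-2.491134; u=0·0.698097+5/4·10.715756+1·(-2.491134)≈10.903562; next y=-3/10·3.301903+1/4·10.903562≈1.735320
n=6: y≈1.735320, sp=4, e=sp−y≈2.264680; I≈12.980437, D=e−e_prev≈1.566583; u=0·2.264680+5/4·12.980437+1·1.566583≈17.792129; next y=-3/10·1.735320+1/4·17.792129≈3.927436

0 1 2.250 0.000
1 1 1.234 0.563
2 4 10.045 0.140
3 4 6.206 2.469
4 4 14.181 0.811
5 4 10.904 3.302
6 4 17.792 1.735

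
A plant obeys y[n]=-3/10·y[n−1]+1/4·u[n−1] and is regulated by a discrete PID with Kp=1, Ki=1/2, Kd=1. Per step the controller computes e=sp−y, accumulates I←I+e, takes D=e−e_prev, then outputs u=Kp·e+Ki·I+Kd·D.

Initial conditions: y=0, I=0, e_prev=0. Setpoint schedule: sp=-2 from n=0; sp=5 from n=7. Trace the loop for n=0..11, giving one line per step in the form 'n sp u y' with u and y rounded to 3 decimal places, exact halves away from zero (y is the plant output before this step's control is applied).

0 -2 -5.000 0.000
1 -2 -0.875 -1.250
2 -2 -6.016 0.156
3 -2 -1.420 -1.551
4 -2 -7.504 0.110
5 -2 -1.850 -1.909
6 -2 -8.963 0.110
7 5 15.461 -2.274
8 5 -7.339 4.548
9 5 19.075 -3.199
10 5 -6.891 5.728
11 5 24.597 -3.441

(exact arithmetic carried between steps; '≈' marks a value shown rounded to 6 d.p. or computed from one; I and e_prev carry over from the previous line; the table rounds u and y to 3 d.p., halves away from zero)
n=0: y=0, sp=-2, e=sp−y=-2; I=-2, D=e−e_prev=-2; u=1·(-2)+1/2·(-2)+1·(-2)=-5; next y=-3/10·0+1/4·(-5)=-1.25
n=1: y=-1.25, sp=-2, e=sp−y=-0.75; I=-2.75, D=e−e_prev=1.25; u=1·(-0.75)+1/2·(-2.75)+1·1.25=-0.875; next y=-3/10·(-1.25)+1/4·(-0.875)=0.15625
n=2: y=0.15625, sp=-2, e=sp−y=-2.15625; I=-4.90625, D=e−e_prev=-1.40625; u=1·(-2.15625)+1/2·(-4.90625)+1·(-1.40625)=-6.015625; next y=-3/10·0.15625+1/4·(-6.015625)≈-1.550781
n=3: y≈-1.550781, sp=-2, e=sp−y≈-0.449219; I≈-5.355469, D=e−e_prev≈1.707031; u=1·(-0.449219)+1/2·(-5.355469)+1·1.707031≈-1.419922; next y=-3/10·(-1.550781)+1/4·(-1.419922)≈0.110254
n=4: y≈0.110254, sp=-2, e=sp−y≈-2.110254; I≈-7.465723, D=e−e_prev≈-1.661035; u=1·(-2.110254)+1/2·(-7.465723)+1·(-1.661035)≈-7.504150; next y=-3/10·0.110254+1/4·(-7.504150)≈-1.909114
n=5: y≈-1.909114, sp=-2, e=sp−y≈-0.090886; I≈-7.556609, D=e−e_prev≈2.019368; u=1·(-0.090886)+1/2·(-7.556609)+1·2.019368≈-1.849823; next y=-3/10·(-1.909114)+1/4·(-1.849823)≈0.110278
n=6: y≈0.110278, sp=-2, e=sp−y≈-2.110278; I≈-9.666887, D=e−e_prev≈-2.019392; u=1·(-2.110278)+1/2·(-9.666887)+1·(-2.019392)≈-8.963114; next y=-3/10·0.110278+1/4·(-8.963114)≈-2.273862
n=7: y≈-2.273862, sp=5, e=sp−y≈7.273862; I≈-2.393025, D=e−e_prev≈9.384140; u=1·7.273862+1/2·(-2.393025)+1·9.384140≈15.461490; next y=-3/10·(-2.273862)+1/4·15.461490≈4.547531
n=8: y≈4.547531, sp=5, e=sp−y≈0.452469; I≈-1.940556, D=e−e_prev≈-6.821393; u=1·0.452469+1/2·(-1.940556)+1·(-6.821393)≈-7.339202; next y=-3/10·4.547531+1/4·(-7.339202)≈-3.199060
n=9: y≈-3.199060, sp=5, e=sp−y≈8.199060; I≈6.258504, D=e−e_prev≈7.746591; u=1·8.199060+1/2·6.258504+1·7.746591≈19.074903; next y=-3/10·(-3.199060)+1/4·19.074903≈5.728444
n=10: y≈5.728444, sp=5, e=sp−y≈-0.728444; I≈5.530060, D=e−e_prev≈-8.927504; u=1·(-0.728444)+1/2·5.530060+1·(-8.927504)≈-6.890917; next y=-3/10·5.728444+1/4·(-6.890917)≈-3.441262
n=11: y≈-3.441262, sp=5, e=sp−y≈8.441262; I≈13.971322, D=e−e_prev≈9.169706; u=1·8.441262+1/2·13.971322+1·9.169706≈24.596630; next y=-3/10·(-3.441262)+1/4·24.596630≈7.181536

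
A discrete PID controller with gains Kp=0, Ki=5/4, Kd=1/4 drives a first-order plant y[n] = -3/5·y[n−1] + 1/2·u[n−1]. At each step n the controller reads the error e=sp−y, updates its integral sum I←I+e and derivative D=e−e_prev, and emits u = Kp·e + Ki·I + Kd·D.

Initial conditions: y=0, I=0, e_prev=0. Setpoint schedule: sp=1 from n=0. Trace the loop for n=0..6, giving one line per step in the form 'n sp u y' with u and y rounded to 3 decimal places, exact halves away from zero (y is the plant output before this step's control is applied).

(exact arithmetic carried between steps; '≈' marks a value shown rounded to 6 d.p. or computed from one; I and e_prev carry over from the previous line; the table rounds u and y to 3 d.p., halves away from zero)
n=0: y=0, sp=1, e=sp−y=1; I=1, D=e−e_prev=1; u=0·1+5/4·1+1/4·1=1.5; next y=-3/5·0+1/2·1.5=0.75
n=1: y=0.75, sp=1, e=sp−y=0.25; I=1.25, D=e−e_prev=-0.75; u=0·0.25+5/4·1.25+1/4·(-0.75)=1.375; next y=-3/5·0.75+1/2·1.375=0.2375
n=2: y=0.2375, sp=1, e=sp−y=0.7625; I=2.0125, D=e−e_prev=0.5125; u=0·0.7625+5/4·2.0125+1/4·0.5125=2.64375; next y=-3/5·0.2375+1/2·2.64375=1.179375
n=3: y=1.179375, sp=1, e=sp−y=-0.179375; I=1.833125, D=e−e_prev=-0.941875; u=0·(-0.179375)+5/4·1.833125+1/4·(-0.941875)≈2.055938; next y=-3/5·1.179375+1/2·2.055938≈0.320344
n=4: y≈0.320344, sp=1, e=sp−y≈0.679656; I≈2.512781, D=e−e_prev≈0.859031; u=0·0.679656+5/4·2.512781+1/4·0.859031≈3.355734; next y=-3/5·0.320344+1/2·3.355734≈1.485661
n=5: y≈1.485661, sp=1, e=sp−y≈-0.485661; I≈2.027120, D=e−e_prev≈-1.165317; u=0·(-0.485661)+5/4·2.027120+1/4·(-1.165317)≈2.242571; next y=-3/5·1.485661+1/2·2.242571≈0.229889
n=6: y≈0.229889, sp=1, e=sp−y≈0.770111; I≈2.797231, D=e−e_prev≈1.255772; u=0·0.770111+5/4·2.797231+1/4·1.255772≈3.810482; next y=-3/5·0.229889+1/2·3.810482≈1.767308

0 1 1.500 0.000
1 1 1.375 0.750
2 1 2.644 0.238
3 1 2.056 1.179
4 1 3.356 0.320
5 1 2.243 1.486
6 1 3.810 0.230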